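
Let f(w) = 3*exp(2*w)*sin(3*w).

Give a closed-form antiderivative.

An antiderivative is F(w) = 6*exp(2*w)*sin(3*w)/13 - 9*exp(2*w)*cos(3*w)/13.

Any candidate F(w) must reproduce f(w) exactly when differentiated.
Check: d/dw[6*exp(2*w)*sin(3*w)/13 - 9*exp(2*w)*cos(3*w)/13] = 3*exp(2*w)*sin(3*w) = f(w).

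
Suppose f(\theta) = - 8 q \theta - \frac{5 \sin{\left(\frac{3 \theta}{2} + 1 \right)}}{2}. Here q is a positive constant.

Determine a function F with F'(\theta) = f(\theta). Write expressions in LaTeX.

Integrate term by term and add the pieces.
Check: d/d\theta[- \frac{12 q \theta^{2} - 5 \cos{\left(\frac{3 \theta}{2} + 1 \right)}}{3}] = - 8 q \theta - \frac{5 \sin{\left(\frac{3 \theta}{2} + 1 \right)}}{2} = f(\theta).

An antiderivative is F(\theta) = - \frac{12 q \theta^{2} - 5 \cos{\left(\frac{3 \theta}{2} + 1 \right)}}{3}.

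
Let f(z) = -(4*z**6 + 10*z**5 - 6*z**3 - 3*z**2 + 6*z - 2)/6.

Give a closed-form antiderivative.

An antiderivative F(z) passes only if d/dz[F] lands on f(z) exactly.
Check: d/dz[-z*(24*z**6 + 70*z**5 - 63*z**3 - 42*z**2 + 126*z - 84)/252] = -2*z**6/3 - 5*z**5/3 + z**3 + z**2/2 - z + 1/3, which equals f(z).

An antiderivative is F(z) = -z*(24*z**6 + 70*z**5 - 63*z**3 - 42*z**2 + 126*z - 84)/252.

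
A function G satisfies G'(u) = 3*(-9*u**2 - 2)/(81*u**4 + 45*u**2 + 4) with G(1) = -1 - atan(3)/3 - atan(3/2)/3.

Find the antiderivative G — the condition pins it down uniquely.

G(u) = -(atan(3*u/2) + atan(3*u) + 3)/3

Any candidate G(u) must reproduce the stated G'(u) exactly.
A general antiderivative is -atan(3*u/2)/3 - atan(3*u)/3 + C.
The condition gives C = -1 - atan(3)/3 - atan(3/2)/3 - (-atan(3)/3 - atan(3/2)/3) = -1.
So G(u) = -(atan(3*u/2) + atan(3*u) + 3)/3.
Check: d/du[-(atan(3*u/2) + atan(3*u) + 3)/3] = (-27*u**2 - 6)/(81*u**4 + 45*u**2 + 4), which equals G'(u).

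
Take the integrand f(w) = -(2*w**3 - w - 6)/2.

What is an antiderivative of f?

Whatever form F(w) takes, F'(w) = f(w) is non-negotiable.
Check: d/dw[-w**4/4 + w**2/4 + 3*w] = -w**3 + w/2 + 3, which equals f(w).

An antiderivative is F(w) = -w**4/4 + w**2/4 + 3*w.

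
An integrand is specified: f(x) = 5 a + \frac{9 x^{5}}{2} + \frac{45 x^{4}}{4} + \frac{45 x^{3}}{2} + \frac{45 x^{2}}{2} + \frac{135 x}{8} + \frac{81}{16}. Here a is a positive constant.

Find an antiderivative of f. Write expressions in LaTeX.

The integrand splits into summands that can be handled one at a time.
Check: d/dx[5 a x - \frac{3 \left(- x^{2} - x - \frac{3}{2}\right)^{3}}{4}] = 5 a + \frac{9 x^{5}}{2} + \frac{45 x^{4}}{4} + \frac{45 x^{3}}{2} + \frac{45 x^{2}}{2} + \frac{135 x}{8} + \frac{81}{16} = f(x).

An antiderivative is F(x) = 5 a x - \frac{3 \left(- x^{2} - x - \frac{3}{2}\right)^{3}}{4}.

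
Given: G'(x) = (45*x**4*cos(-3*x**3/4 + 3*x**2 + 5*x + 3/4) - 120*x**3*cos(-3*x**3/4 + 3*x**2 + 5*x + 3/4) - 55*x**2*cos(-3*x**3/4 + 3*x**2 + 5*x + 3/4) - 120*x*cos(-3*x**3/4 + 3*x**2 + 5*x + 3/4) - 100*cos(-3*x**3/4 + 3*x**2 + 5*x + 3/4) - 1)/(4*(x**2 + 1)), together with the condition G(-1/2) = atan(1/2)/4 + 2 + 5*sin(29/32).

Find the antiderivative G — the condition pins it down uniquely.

Since d/dx undoes antidifferentiation here, G(x) must give back the stated G'(x).
A general antiderivative is -5*sin(-3*x**3/4 + 3*x**2 + 5*x + 3/4) - atan(x)/4 + C.
The condition gives C = atan(1/2)/4 + 2 + 5*sin(29/32) - (atan(1/2)/4 + 5*sin(29/32)) = 2.
So G(x) = (-20*sin(-3*x**3/4 + 3*x**2 + 5*x + 3/4) - atan(x) + 8)/4.
Check: d/dx[(-20*sin(-3*x**3/4 + 3*x**2 + 5*x + 3/4) - atan(x) + 8)/4] = (45*x**4*cos(-3*x**3/4 + 3*x**2 + 5*x + 3/4) - 120*x**3*cos(-3*x**3/4 + 3*x**2 + 5*x + 3/4) - 55*x**2*cos(-3*x**3/4 + 3*x**2 + 5*x + 3/4) - 120*x*cos(-3*x**3/4 + 3*x**2 + 5*x + 3/4) - 100*cos(-3*x**3/4 + 3*x**2 + 5*x + 3/4) - 1)/(4*x**2 + 4), which equals G'(x).

G(x) = (-20*sin(-3*x**3/4 + 3*x**2 + 5*x + 3/4) - atan(x) + 8)/4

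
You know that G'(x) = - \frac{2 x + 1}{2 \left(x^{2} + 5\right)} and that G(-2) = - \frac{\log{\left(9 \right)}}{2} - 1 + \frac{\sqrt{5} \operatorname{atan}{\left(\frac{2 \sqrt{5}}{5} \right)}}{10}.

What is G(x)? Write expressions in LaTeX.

Check a candidate G(x) by differentiating: d/dx[G] must match the given G'(x).
A general antiderivative is - \frac{\log{\left(x^{2} + 5 \right)}}{2} - \frac{\sqrt{5} \operatorname{atan}{\left(\frac{\sqrt{5} x}{5} \right)}}{10} + C.
The condition gives C = - \frac{\log{\left(9 \right)}}{2} - 1 + \frac{\sqrt{5} \operatorname{atan}{\left(\frac{2 \sqrt{5}}{5} \right)}}{10} - (- \frac{\log{\left(9 \right)}}{2} + \frac{\sqrt{5} \operatorname{atan}{\left(\frac{2 \sqrt{5}}{5} \right)}}{10}) = -1.
So G(x) = - \frac{\log{\left(x^{2} + 5 \right)}}{2} - \frac{\sqrt{5} \operatorname{atan}{\left(\frac{\sqrt{5} x}{5} \right)}}{10} - 1.
Check: d/dx[- \frac{\log{\left(x^{2} + 5 \right)}}{2} - \frac{\sqrt{5} \operatorname{atan}{\left(\frac{\sqrt{5} x}{5} \right)}}{10} - 1] = \frac{- 2 x - 1}{2 x^{2} + 10}, which equals G'(x).

G(x) = - \frac{\log{\left(x^{2} + 5 \right)}}{2} - \frac{\sqrt{5} \operatorname{atan}{\left(\frac{\sqrt{5} x}{5} \right)}}{10} - 1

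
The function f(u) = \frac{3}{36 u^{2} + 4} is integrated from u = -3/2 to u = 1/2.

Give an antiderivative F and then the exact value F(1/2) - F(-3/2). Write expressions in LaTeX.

Differentiate the proposed F(u) back; it has to land on f(u) exactly.
F(u) = \frac{\operatorname{atan}{\left(3 u \right)}}{4} is an antiderivative of f.
Check: d/du[\frac{\operatorname{atan}{\left(3 u \right)}}{4}] = \frac{3}{36 u^{2} + 4} = f(u).
F(1/2) = \frac{\operatorname{atan}{\left(\frac{3}{2} \right)}}{4}; F(-3/2) = - \frac{\operatorname{atan}{\left(\frac{9}{2} \right)}}{4}.
Integral = F(1/2) - F(-3/2) = \frac{\operatorname{atan}{\left(\frac{3}{2} \right)}}{4} + \frac{\operatorname{atan}{\left(\frac{9}{2} \right)}}{4}.

Antiderivative: F(u) = \frac{\operatorname{atan}{\left(3 u \right)}}{4}; value = \frac{\operatorname{atan}{\left(\frac{3}{2} \right)}}{4} + \frac{\operatorname{atan}{\left(\frac{9}{2} \right)}}{4}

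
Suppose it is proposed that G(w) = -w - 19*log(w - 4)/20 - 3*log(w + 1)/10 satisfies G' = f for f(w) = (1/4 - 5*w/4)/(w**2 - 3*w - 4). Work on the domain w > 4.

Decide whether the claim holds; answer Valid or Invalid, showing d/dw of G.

Invalid: d/dw[G] - f = -1, which is not 0.

d/dw[G] = (-4*w**2 + 7*w + 17)/(4*w**2 - 12*w - 16)
d/dw[G] - f(w) = -1 != 0.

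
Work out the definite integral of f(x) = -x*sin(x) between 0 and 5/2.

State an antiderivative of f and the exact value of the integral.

Antiderivative: F(x) = x*cos(x) - sin(x); value = 5*cos(5/2)/2 - sin(5/2)

Check any antiderivative F(x) by computing F'(x) and comparing it with f(x).
F(x) = x*cos(x) - sin(x) is an antiderivative of f.
Check: d/dx[x*cos(x) - sin(x)] = -x*sin(x) = f(x).
F(5/2) = 5*cos(5/2)/2 - sin(5/2); F(0) = 0.
Integral = F(5/2) - F(0) = 5*cos(5/2)/2 - sin(5/2).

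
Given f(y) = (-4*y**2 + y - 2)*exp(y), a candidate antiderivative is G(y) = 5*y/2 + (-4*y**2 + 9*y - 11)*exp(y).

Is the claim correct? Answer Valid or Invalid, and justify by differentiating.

d/dy[G] = -4*y**2*exp(y) + y*exp(y) - 2*exp(y) + 5/2
d/dy[G] - f(y) = 5/2 != 0.

Invalid: d/dy[G] - f = 5/2, which is not 0.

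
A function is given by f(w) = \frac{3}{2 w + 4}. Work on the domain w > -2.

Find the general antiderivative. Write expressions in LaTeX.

An antiderivative F(w) passes only if d/dw[F] lands on f(w) exactly.
Check: d/dw[\frac{3 \log{\left(w + 2 \right)}}{2}] = \frac{3}{2 w + 4} = f(w).

F(w) = \frac{3 \log{\left(w + 2 \right)}}{2} + C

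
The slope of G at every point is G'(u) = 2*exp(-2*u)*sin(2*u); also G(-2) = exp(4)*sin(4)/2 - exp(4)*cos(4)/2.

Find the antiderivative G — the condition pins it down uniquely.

Since d/du undoes antidifferentiation here, G(u) must give back the stated G'(u).
A general antiderivative is -exp(-2*u)*sin(2*u)/2 - exp(-2*u)*cos(2*u)/2 + C.
The condition gives C = exp(4)*sin(4)/2 - exp(4)*cos(4)/2 - (exp(4)*sin(4)/2 - exp(4)*cos(4)/2) = 0.
So G(u) = -exp(-2*u)*sin(2*u)/2 - exp(-2*u)*cos(2*u)/2.
Check: d/du[-exp(-2*u)*sin(2*u)/2 - exp(-2*u)*cos(2*u)/2] = 2*exp(-2*u)*sin(2*u) = G'(u).

G(u) = -exp(-2*u)*sin(2*u)/2 - exp(-2*u)*cos(2*u)/2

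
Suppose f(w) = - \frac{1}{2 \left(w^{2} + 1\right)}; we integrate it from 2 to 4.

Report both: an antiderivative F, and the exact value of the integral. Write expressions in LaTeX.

Whatever form F(w) takes, F'(w) = f(w) is non-negotiable.
F(w) = - \frac{\operatorname{atan}{\left(w \right)}}{2} is an antiderivative of f.
Check: d/dw[- \frac{\operatorname{atan}{\left(w \right)}}{2}] = - \frac{1}{2 w^{2} + 2}, which equals f(w).
F(4) = - \frac{\operatorname{atan}{\left(4 \right)}}{2}; F(2) = - \frac{\operatorname{atan}{\left(2 \right)}}{2}.
Integral = F(4) - F(2) = - \frac{\operatorname{atan}{\left(4 \right)}}{2} + \frac{\operatorname{atan}{\left(2 \right)}}{2}.

Antiderivative: F(w) = - \frac{\operatorname{atan}{\left(w \right)}}{2}; value = - \frac{\operatorname{atan}{\left(4 \right)}}{2} + \frac{\operatorname{atan}{\left(2 \right)}}{2}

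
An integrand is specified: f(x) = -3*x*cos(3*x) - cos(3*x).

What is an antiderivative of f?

An antiderivative is F(x) = -x*sin(3*x) - sin(3*x)/3 - cos(3*x)/3.

Integrate term by term and add the pieces.
Check: d/dx[-x*sin(3*x) - sin(3*x)/3 - cos(3*x)/3] = -3*x*cos(3*x) - cos(3*x) = f(x).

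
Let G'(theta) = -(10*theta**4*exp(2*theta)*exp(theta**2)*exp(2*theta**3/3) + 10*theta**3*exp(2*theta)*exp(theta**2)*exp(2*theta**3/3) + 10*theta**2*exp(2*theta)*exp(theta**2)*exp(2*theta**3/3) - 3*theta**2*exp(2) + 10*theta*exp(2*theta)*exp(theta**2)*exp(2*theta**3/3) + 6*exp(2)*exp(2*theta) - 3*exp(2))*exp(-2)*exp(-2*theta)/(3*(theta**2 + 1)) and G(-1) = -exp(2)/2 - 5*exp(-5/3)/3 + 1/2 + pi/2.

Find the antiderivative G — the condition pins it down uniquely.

Any candidate G(theta) must reproduce the stated G'(theta) exactly.
A general antiderivative is -5*exp(2*theta**3/3 + theta**2 - 2)/3 - 2*atan(theta) - exp(-2*theta)/2 + C.
The condition gives C = -exp(2)/2 - 5*exp(-5/3)/3 + 1/2 + pi/2 - (-exp(2)/2 - 5*exp(-5/3)/3 + pi/2) = 1/2.
So G(theta) = -(10*exp(-2)*exp(2*theta)*exp(theta**2)*exp(2*theta**3/3) + 12*exp(2*theta)*atan(theta) - 3*exp(2*theta) + 3)*exp(-2*theta)/6.
Check: d/dtheta[-(10*exp(-2)*exp(2*theta)*exp(theta**2)*exp(2*theta**3/3) + 12*exp(2*theta)*atan(theta) - 3*exp(2*theta) + 3)*exp(-2*theta)/6] = (-10*theta**4*exp(2*theta)*exp(theta**2)*exp(2*theta**3/3) - 10*theta**3*exp(2*theta)*exp(theta**2)*exp(2*theta**3/3) - 10*theta**2*exp(2*theta)*exp(theta**2)*exp(2*theta**3/3) + 3*theta**2*exp(2) - 10*theta*exp(2*theta)*exp(theta**2)*exp(2*theta**3/3) - 6*exp(2)*exp(2*theta) + 3*exp(2))/(3*theta**2*exp(2)*exp(2*theta) + 3*exp(2)*exp(2*theta)), which equals G'(theta).

G(theta) = -(10*exp(-2)*exp(2*theta)*exp(theta**2)*exp(2*theta**3/3) + 12*exp(2*theta)*atan(theta) - 3*exp(2*theta) + 3)*exp(-2*theta)/6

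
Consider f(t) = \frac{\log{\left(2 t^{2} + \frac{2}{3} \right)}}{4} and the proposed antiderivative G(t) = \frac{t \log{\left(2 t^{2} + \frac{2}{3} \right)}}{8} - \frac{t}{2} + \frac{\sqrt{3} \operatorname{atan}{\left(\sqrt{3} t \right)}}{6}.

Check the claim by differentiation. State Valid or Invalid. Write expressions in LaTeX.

Invalid: d/dt[G] - f = \frac{- 3 t^{2} \log{\left(t^{2} + \frac{1}{3} \right)} - 6 t^{2} - 3 t^{2} \log{\left(2 \right)} - \log{\left(t^{2} + \frac{1}{3} \right)} - \log{\left(2 \right)}}{24 t^{2} + 8}, which is not 0.

d/dt[G] = \frac{3 t^{2} \log{\left(t^{2} + \frac{1}{3} \right)} - 6 t^{2} + 3 t^{2} \log{\left(2 \right)} + \log{\left(t^{2} + \frac{1}{3} \right)} + \log{\left(2 \right)}}{24 t^{2} + 8}
d/dt[G] - f(t) = \frac{- 3 t^{2} \log{\left(t^{2} + \frac{1}{3} \right)} - 6 t^{2} - 3 t^{2} \log{\left(2 \right)} - \log{\left(t^{2} + \frac{1}{3} \right)} - \log{\left(2 \right)}}{24 t^{2} + 8} != 0.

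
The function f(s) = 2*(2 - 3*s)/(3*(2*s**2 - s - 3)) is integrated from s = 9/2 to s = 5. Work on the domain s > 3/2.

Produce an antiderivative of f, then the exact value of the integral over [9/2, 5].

Factor the denominator (3*(s + 1)*(2*s - 3)) and decompose: f = -2/(3*(2*s - 3)) - 2/(3*(s + 1)); each piece integrates to a log, atan, or power term.
F(s) = (-log(s - 3/2) - 2*log(s + 1))/3 is an antiderivative of f.
Check: d/ds[(-log(s - 3/2) - 2*log(s + 1))/3] = (4 - 6*s)/(6*s**2 - 3*s - 9), which equals f(s).
F(5) = -2*log(6)/3 - log(7/2)/3; F(9/2) = -2*log(11/2)/3 - log(3)/3.
Integral = F(5) - F(9/2) = -2*log(6)/3 - log(7/2)/3 + log(3)/3 + 2*log(11/2)/3.

Antiderivative: F(s) = (-log(s - 3/2) - 2*log(s + 1))/3; value = -2*log(6)/3 - log(7/2)/3 + log(3)/3 + 2*log(11/2)/3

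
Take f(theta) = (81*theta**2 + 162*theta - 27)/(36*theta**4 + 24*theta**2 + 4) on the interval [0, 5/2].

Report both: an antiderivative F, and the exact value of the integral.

f has the shape u'v + uv' for u = -3/(2*(theta**2 + 1/3)) and v = 3*theta**2 + 3*theta/2 + 5/2 — it is the derivative of the product u*v.
F(theta) = -9*(6*theta**2 + 3*theta + 5)/(4*(3*theta**2 + 1)) is an antiderivative of f.
Check: d/dtheta[-9*(6*theta**2 + 3*theta + 5)/(4*(3*theta**2 + 1))] = (81*theta**2 + 162*theta - 27)/(36*theta**4 + 24*theta**2 + 4) = f(theta).
F(5/2) = -450/79; F(0) = -45/4.
Integral = F(5/2) - F(0) = 1755/316.

Antiderivative: F(theta) = -9*(6*theta**2 + 3*theta + 5)/(4*(3*theta**2 + 1)); value = 1755/316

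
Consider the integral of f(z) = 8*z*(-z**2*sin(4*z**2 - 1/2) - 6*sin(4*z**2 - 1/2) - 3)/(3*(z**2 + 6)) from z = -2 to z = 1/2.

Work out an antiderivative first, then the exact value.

Check any antiderivative F(z) by computing F'(z) and comparing it with f(z).
F(z) = -4*log(z**2/2 + 3) + cos(4*z**2 - 1/2)/3 is an antiderivative of f.
Check: d/dz[-4*log(z**2/2 + 3) + cos(4*z**2 - 1/2)/3] = (-8*z**3*sin(4*z**2 - 1/2) - 48*z*sin(4*z**2 - 1/2) - 24*z)/(3*z**2 + 18), which equals f(z).
F(1/2) = -4*log(25/8) + cos(1/2)/3; F(-2) = -4*log(5) + cos(31/2)/3.
Integral = F(1/2) - F(-2) = -4*log(25/8) + cos(1/2)/3 - cos(31/2)/3 + 4*log(5).

Antiderivative: F(z) = -4*log(z**2/2 + 3) + cos(4*z**2 - 1/2)/3; value = -4*log(25/8) + cos(1/2)/3 - cos(31/2)/3 + 4*log(5)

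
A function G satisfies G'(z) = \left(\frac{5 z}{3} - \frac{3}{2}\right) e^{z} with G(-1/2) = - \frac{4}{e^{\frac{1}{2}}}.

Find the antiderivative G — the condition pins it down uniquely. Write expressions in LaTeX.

G(z) = \frac{\left(10 z - 19\right) e^{z}}{6}

G'(z) has the shape u'v + uv' for u = \frac{5 z}{3} - \frac{19}{6} and v = e^{z} — it is the derivative of the product u*v.
A general antiderivative is \frac{\left(10 z - 19\right) e^{z}}{6} + C.
The condition gives C = - \frac{4}{e^{\frac{1}{2}}} - (- \frac{4}{e^{\frac{1}{2}}}) = 0.
So G(z) = \frac{\left(10 z - 19\right) e^{z}}{6}.
Check: d/dz[\frac{\left(10 z - 19\right) e^{z}}{6}] = \frac{5 z e^{z}}{3} - \frac{3 e^{z}}{2}, which equals G'(z).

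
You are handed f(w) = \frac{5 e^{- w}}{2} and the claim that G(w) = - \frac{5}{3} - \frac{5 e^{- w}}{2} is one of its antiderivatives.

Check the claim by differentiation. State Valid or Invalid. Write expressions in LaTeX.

d/dw[G] = \frac{5 e^{- w}}{2}
This equals f(w) exactly, so the claim holds.

Valid - the claim checks out under differentiation.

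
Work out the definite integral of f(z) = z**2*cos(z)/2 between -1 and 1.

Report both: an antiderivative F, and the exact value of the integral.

Antiderivative: F(z) = z**2*sin(z)/2 + z*cos(z) - sin(z); value = -sin(1) + 2*cos(1)

Recover f(z) by differentiating a candidate F(z); any mismatch rules it out.
F(z) = z**2*sin(z)/2 + z*cos(z) - sin(z) is an antiderivative of f.
Check: d/dz[z**2*sin(z)/2 + z*cos(z) - sin(z)] = z**2*cos(z)/2 = f(z).
F(1) = -sin(1)/2 + cos(1); F(-1) = -cos(1) + sin(1)/2.
Integral = F(1) - F(-1) = -sin(1) + 2*cos(1).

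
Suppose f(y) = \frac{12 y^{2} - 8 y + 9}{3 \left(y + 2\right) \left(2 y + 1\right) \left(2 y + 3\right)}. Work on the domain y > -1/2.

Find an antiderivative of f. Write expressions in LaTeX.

The denominator factors as 3 \left(y + 2\right) \left(2 y + 1\right) \left(2 y + 3\right); partial fractions split f into directly integrable pieces: - \frac{16}{2 y + 3} + \frac{16}{9 \left(2 y + 1\right)} + \frac{73}{9 \left(y + 2\right)}.
Check: d/dy[\frac{8 \log{\left(y + \frac{1}{2} \right)} - 72 \log{\left(y + \frac{3}{2} \right)} + 73 \log{\left(y + 2 \right)}}{9}] = \frac{12 y^{2} - 8 y + 9}{12 y^{3} + 48 y^{2} + 57 y + 18}, which equals f(y).

An antiderivative is F(y) = \frac{8 \log{\left(y + \frac{1}{2} \right)} - 72 \log{\left(y + \frac{3}{2} \right)} + 73 \log{\left(y + 2 \right)}}{9}.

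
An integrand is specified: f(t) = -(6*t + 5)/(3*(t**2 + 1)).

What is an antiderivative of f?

Since d/dt undoes antidifferentiation here, F'(t) = f(t) is required of F(t).
Check: d/dt[-log(t**2 + 1) - 5*atan(t)/3] = (-6*t - 5)/(3*t**2 + 3), which equals f(t).

An antiderivative is F(t) = -log(t**2 + 1) - 5*atan(t)/3.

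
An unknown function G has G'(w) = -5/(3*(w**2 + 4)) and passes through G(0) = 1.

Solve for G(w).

Since d/dw undoes antidifferentiation here, G(w) must give back the stated G'(w).
A general antiderivative is -5*atan(w/2)/6 + C.
The condition gives C = 1 - (0) = 1.
So G(w) = (6 - 5*atan(w/2))/6.
Check: d/dw[(6 - 5*atan(w/2))/6] = -5/(3*w**2 + 12), which equals G'(w).

G(w) = (6 - 5*atan(w/2))/6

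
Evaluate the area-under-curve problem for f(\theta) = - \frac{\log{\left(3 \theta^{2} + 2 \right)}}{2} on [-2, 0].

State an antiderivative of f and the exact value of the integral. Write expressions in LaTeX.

Antiderivative: F(\theta) = - \frac{\theta \log{\left(3 \theta^{2} + 2 \right)}}{2} + \theta - \frac{\sqrt{6} \operatorname{atan}{\left(\frac{\sqrt{6} \theta}{2} \right)}}{3}; value = - \log{\left(14 \right)} - \frac{\sqrt{6} \operatorname{atan}{\left(\sqrt{6} \right)}}{3} + 2

For F(\theta) to be correct the identity F'(\theta) - f(\theta) = 0 must hold.
F(\theta) = - \frac{\theta \log{\left(3 \theta^{2} + 2 \right)}}{2} + \theta - \frac{\sqrt{6} \operatorname{atan}{\left(\frac{\sqrt{6} \theta}{2} \right)}}{3} is an antiderivative of f.
Check: d/d\theta[- \frac{\theta \log{\left(3 \theta^{2} + 2 \right)}}{2} + \theta - \frac{\sqrt{6} \operatorname{atan}{\left(\frac{\sqrt{6} \theta}{2} \right)}}{3}] = - \frac{\log{\left(3 \theta^{2} + 2 \right)}}{2} = f(\theta).
F(0) = 0; F(-2) = -2 + \frac{\sqrt{6} \operatorname{atan}{\left(\sqrt{6} \right)}}{3} + \log{\left(14 \right)}.
Integral = F(0) - F(-2) = - \log{\left(14 \right)} - \frac{\sqrt{6} \operatorname{atan}{\left(\sqrt{6} \right)}}{3} + 2.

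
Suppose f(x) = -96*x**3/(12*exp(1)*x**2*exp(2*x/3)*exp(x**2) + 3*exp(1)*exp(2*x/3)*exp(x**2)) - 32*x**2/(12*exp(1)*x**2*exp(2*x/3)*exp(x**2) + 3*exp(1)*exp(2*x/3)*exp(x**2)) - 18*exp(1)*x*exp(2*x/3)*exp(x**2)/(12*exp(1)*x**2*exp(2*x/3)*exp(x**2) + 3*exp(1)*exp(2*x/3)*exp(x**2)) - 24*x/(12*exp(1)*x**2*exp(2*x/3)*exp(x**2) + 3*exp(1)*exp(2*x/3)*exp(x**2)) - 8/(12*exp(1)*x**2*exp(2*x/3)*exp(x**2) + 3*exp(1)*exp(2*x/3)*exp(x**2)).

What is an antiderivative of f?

Integrate term by term and add the pieces.
Check: d/dx[-3*log(2*x**2 + 1/2)/4 + 4*exp(-1)*exp(-2*x/3)*exp(-x**2)] = (-96*x**3 - 32*x**2 - 18*exp(1)*x*exp(2*x/3)*exp(x**2) - 24*x - 8)/(12*exp(1)*x**2*exp(2*x/3)*exp(x**2) + 3*exp(1)*exp(2*x/3)*exp(x**2)), which equals f(x).

An antiderivative is F(x) = -3*log(2*x**2 + 1/2)/4 + 4*exp(-1)*exp(-2*x/3)*exp(-x**2).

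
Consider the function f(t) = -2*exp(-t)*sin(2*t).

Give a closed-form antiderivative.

Whatever form F(t) takes, F'(t) = f(t) is non-negotiable.
Check: d/dt[2*exp(-t)*sin(2*t)/5 + 4*exp(-t)*cos(2*t)/5] = -2*exp(-t)*sin(2*t) = f(t).

An antiderivative is F(t) = 2*exp(-t)*sin(2*t)/5 + 4*exp(-t)*cos(2*t)/5.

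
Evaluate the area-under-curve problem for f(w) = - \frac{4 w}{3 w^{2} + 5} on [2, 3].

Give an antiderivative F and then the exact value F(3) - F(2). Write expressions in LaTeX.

f matches the chain-rule pattern g'(h)*h' with inner function h(w) = 3 w^{2} + 5; substituting u = h(w) collapses the integral.
F(w) = - \frac{2 \log{\left(3 w^{2} + 5 \right)}}{3} is an antiderivative of f.
Check: d/dw[- \frac{2 \log{\left(3 w^{2} + 5 \right)}}{3}] = - \frac{4 w}{3 w^{2} + 5} = f(w).
F(3) = - \frac{2 \log{\left(32 \right)}}{3}; F(2) = - \frac{2 \log{\left(17 \right)}}{3}.
Integral = F(3) - F(2) = - \frac{2 \log{\left(32 \right)}}{3} + \frac{2 \log{\left(17 \right)}}{3}.

Antiderivative: F(w) = - \frac{2 \log{\left(3 w^{2} + 5 \right)}}{3}; value = - \frac{2 \log{\left(32 \right)}}{3} + \frac{2 \log{\left(17 \right)}}{3}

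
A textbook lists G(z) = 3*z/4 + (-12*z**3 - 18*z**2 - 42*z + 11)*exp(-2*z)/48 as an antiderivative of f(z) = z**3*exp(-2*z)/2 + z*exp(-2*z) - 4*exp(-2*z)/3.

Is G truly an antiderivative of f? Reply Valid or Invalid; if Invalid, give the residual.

d/dz[G] = (6*z**3 + 12*z + 9*exp(2*z) - 16)*exp(-2*z)/12
d/dz[G] - f(z) = 3/4 != 0.

Invalid: d/dz[G] - f = 3/4, which is not 0.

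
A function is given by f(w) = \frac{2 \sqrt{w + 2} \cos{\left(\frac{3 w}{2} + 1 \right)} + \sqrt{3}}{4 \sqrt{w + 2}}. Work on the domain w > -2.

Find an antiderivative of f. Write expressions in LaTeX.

For F(w) to be correct the identity F'(w) - f(w) = 0 must hold.
Check: d/dw[\frac{\sqrt{3 w + 6}}{2} + \frac{\sin{\left(\frac{3 w}{2} + 1 \right)}}{3}] = \frac{2 \sqrt{w + 2} \cos{\left(\frac{3 w}{2} + 1 \right)} + \sqrt{3}}{4 \sqrt{w + 2}} = f(w).

An antiderivative is F(w) = \frac{\sqrt{3 w + 6}}{2} + \frac{\sin{\left(\frac{3 w}{2} + 1 \right)}}{3}.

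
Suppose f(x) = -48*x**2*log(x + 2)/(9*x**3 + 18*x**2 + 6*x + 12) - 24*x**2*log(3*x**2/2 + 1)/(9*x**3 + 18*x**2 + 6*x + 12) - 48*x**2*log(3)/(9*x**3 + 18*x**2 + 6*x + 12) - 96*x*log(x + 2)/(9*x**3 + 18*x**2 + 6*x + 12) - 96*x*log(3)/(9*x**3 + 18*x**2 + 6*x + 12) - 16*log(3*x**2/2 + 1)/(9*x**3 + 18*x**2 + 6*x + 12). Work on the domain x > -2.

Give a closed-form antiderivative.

f has the shape u'v + uv' for u = -8*log(3*x**2/2 + 1)/3 and v = log(3*x + 6) — it is the derivative of the product u*v.
Check: d/dx[-8*log(3*x + 6)*log(3*x**2/2 + 1)/3] = (-48*x**2*log(x + 2) - 24*x**2*log(3*x**2/2 + 1) - 48*x**2*log(3) - 96*x*log(x + 2) - 96*x*log(3) - 16*log(3*x**2/2 + 1))/(9*x**3 + 18*x**2 + 6*x + 12), which equals f(x).

An antiderivative is F(x) = -8*log(3*x + 6)*log(3*x**2/2 + 1)/3.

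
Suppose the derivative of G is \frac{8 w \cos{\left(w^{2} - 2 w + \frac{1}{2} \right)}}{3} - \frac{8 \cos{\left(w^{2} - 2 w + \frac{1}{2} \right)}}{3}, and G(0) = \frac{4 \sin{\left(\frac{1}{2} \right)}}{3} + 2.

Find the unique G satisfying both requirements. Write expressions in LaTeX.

G(w) = \frac{4 \sin{\left(w^{2} - 2 w + \frac{1}{2} \right)}}{3} + 2

The substitution u = w^{2} - 2 w + \frac{1}{2} works: G'(w) is exactly (dG/du)*(du/dw) for that inner function.
A general antiderivative is \frac{4 \sin{\left(w^{2} - 2 w + \frac{1}{2} \right)}}{3} + C.
The condition gives C = \frac{4 \sin{\left(\frac{1}{2} \right)}}{3} + 2 - (\frac{4 \sin{\left(\frac{1}{2} \right)}}{3}) = 2.
So G(w) = \frac{4 \sin{\left(w^{2} - 2 w + \frac{1}{2} \right)}}{3} + 2.
Check: d/dw[\frac{4 \sin{\left(w^{2} - 2 w + \frac{1}{2} \right)}}{3} + 2] = \frac{8 w \cos{\left(w^{2} - 2 w + \frac{1}{2} \right)}}{3} - \frac{8 \cos{\left(w^{2} - 2 w + \frac{1}{2} \right)}}{3} = G'(w).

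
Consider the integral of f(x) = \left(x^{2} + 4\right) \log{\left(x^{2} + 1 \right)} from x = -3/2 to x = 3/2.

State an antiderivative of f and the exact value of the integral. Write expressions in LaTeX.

Antiderivative: F(x) = \frac{x^{3} \log{\left(x^{2} + 1 \right)}}{3} - \frac{2 x^{3}}{9} + 4 x \log{\left(x^{2} + 1 \right)} - \frac{22 x}{3} + \frac{22 \operatorname{atan}{\left(x \right)}}{3}; value = - \frac{47}{2} + \frac{44 \operatorname{atan}{\left(\frac{3}{2} \right)}}{3} + \frac{57 \log{\left(\frac{13}{4} \right)}}{4}

Differentiate the proposed F(x) back; it has to land on f(x) exactly.
F(x) = \frac{x^{3} \log{\left(x^{2} + 1 \right)}}{3} - \frac{2 x^{3}}{9} + 4 x \log{\left(x^{2} + 1 \right)} - \frac{22 x}{3} + \frac{22 \operatorname{atan}{\left(x \right)}}{3} is an antiderivative of f.
Check: d/dx[\frac{x^{3} \log{\left(x^{2} + 1 \right)}}{3} - \frac{2 x^{3}}{9} + 4 x \log{\left(x^{2} + 1 \right)} - \frac{22 x}{3} + \frac{22 \operatorname{atan}{\left(x \right)}}{3}] = x^{2} \log{\left(x^{2} + 1 \right)} + 4 \log{\left(x^{2} + 1 \right)}, which equals f(x).
F(3/2) = - \frac{47}{4} + \frac{22 \operatorname{atan}{\left(\frac{3}{2} \right)}}{3} + \frac{57 \log{\left(\frac{13}{4} \right)}}{8}; F(-3/2) = - \frac{57 \log{\left(\frac{13}{4} \right)}}{8} - \frac{22 \operatorname{atan}{\left(\frac{3}{2} \right)}}{3} + \frac{47}{4}.
Integral = F(3/2) - F(-3/2) = - \frac{47}{2} + \frac{44 \operatorname{atan}{\left(\frac{3}{2} \right)}}{3} + \frac{57 \log{\left(\frac{13}{4} \right)}}{4}.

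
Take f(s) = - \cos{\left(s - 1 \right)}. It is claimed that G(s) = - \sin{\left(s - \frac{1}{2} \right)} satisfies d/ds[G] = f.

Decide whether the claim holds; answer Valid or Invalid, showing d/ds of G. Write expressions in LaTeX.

Invalid: d/ds[G] - f = \cos{\left(s - 1 \right)} - \cos{\left(s - \frac{1}{2} \right)}, which is not 0.

d/ds[G] = - \cos{\left(s - \frac{1}{2} \right)}
d/ds[G] - f(s) = \cos{\left(s - 1 \right)} - \cos{\left(s - \frac{1}{2} \right)} != 0.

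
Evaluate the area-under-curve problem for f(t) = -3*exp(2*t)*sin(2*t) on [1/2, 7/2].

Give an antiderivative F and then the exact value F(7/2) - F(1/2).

Differentiate the proposed F(t) back; it has to land on f(t) exactly.
F(t) = -3*exp(2*t)*sin(2*t)/4 + 3*exp(2*t)*cos(2*t)/4 is an antiderivative of f.
Check: d/dt[-3*exp(2*t)*sin(2*t)/4 + 3*exp(2*t)*cos(2*t)/4] = -3*exp(2*t)*sin(2*t) = f(t).
F(7/2) = -3*exp(7)*sin(7)/4 + 3*exp(7)*cos(7)/4; F(1/2) = -3*exp(1)*sin(1)/4 + 3*exp(1)*cos(1)/4.
Integral = F(7/2) - F(1/2) = -3*exp(7)*sin(7)/4 - 3*exp(1)*cos(1)/4 + 3*exp(1)*sin(1)/4 + 3*exp(7)*cos(7)/4.

Antiderivative: F(t) = -3*exp(2*t)*sin(2*t)/4 + 3*exp(2*t)*cos(2*t)/4; value = -3*exp(7)*sin(7)/4 - 3*exp(1)*cos(1)/4 + 3*exp(1)*sin(1)/4 + 3*exp(7)*cos(7)/4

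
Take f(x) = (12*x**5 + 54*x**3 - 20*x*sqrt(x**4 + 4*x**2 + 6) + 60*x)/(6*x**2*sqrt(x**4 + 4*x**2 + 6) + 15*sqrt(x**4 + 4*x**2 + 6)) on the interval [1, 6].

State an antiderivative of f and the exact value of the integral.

Antiderivative: F(x) = -(-3*sqrt(x**4 + 4*x**2 + 6) + 5*log(x**2 + 5/2))/3; value = -5*log(77/2)/3 - sqrt(11) + 5*log(7/2)/3 + sqrt(1446)

Check any antiderivative F(x) by computing F'(x) and comparing it with f(x).
F(x) = -(-3*sqrt(x**4 + 4*x**2 + 6) + 5*log(x**2 + 5/2))/3 is an antiderivative of f.
Check: d/dx[-(-3*sqrt(x**4 + 4*x**2 + 6) + 5*log(x**2 + 5/2))/3] = (12*x**5 + 54*x**3 - 20*x*sqrt(x**4 + 4*x**2 + 6) + 60*x)/(6*x**2*sqrt(x**4 + 4*x**2 + 6) + 15*sqrt(x**4 + 4*x**2 + 6)) = f(x).
F(6) = -5*log(77/2)/3 + sqrt(1446); F(1) = -5*log(7/2)/3 + sqrt(11).
Integral = F(6) - F(1) = -5*log(77/2)/3 - sqrt(11) + 5*log(7/2)/3 + sqrt(1446).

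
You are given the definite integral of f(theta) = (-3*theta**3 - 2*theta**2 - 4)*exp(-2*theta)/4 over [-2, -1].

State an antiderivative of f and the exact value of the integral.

Antiderivative: F(theta) = (12*theta**3 + 26*theta**2 + 26*theta + 29)*exp(-2*theta)/32; value = 17*exp(2)/32 + 15*exp(4)/32

Recognize the product-rule pattern: f = u'v + uv' with u = 3*theta**3/8 + 13*theta**2/16 + 13*theta/16 + 29/32, v = exp(-2*theta), so integration by parts undoes it.
F(theta) = (12*theta**3 + 26*theta**2 + 26*theta + 29)*exp(-2*theta)/32 is an antiderivative of f.
Check: d/dtheta[(12*theta**3 + 26*theta**2 + 26*theta + 29)*exp(-2*theta)/32] = (-3*theta**3 - 2*theta**2 - 4)*exp(-2*theta)/4 = f(theta).
F(-1) = 17*exp(2)/32; F(-2) = -15*exp(4)/32.
Integral = F(-1) - F(-2) = 17*exp(2)/32 + 15*exp(4)/32.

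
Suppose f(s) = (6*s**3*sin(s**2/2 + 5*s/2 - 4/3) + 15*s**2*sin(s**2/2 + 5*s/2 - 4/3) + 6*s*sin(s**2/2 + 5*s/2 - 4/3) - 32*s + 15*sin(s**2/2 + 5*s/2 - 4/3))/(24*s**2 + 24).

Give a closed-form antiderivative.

Check any antiderivative F(s) by computing F'(s) and comparing it with f(s).
Check: d/ds[(-8*log(2*s**2 + 2) - 3*cos(s**2/2 + 5*s/2 - 4/3))/12] = (6*s**3*sin(s**2/2 + 5*s/2 - 4/3) + 15*s**2*sin(s**2/2 + 5*s/2 - 4/3) + 6*s*sin(s**2/2 + 5*s/2 - 4/3) - 32*s + 15*sin(s**2/2 + 5*s/2 - 4/3))/(24*s**2 + 24) = f(s).

An antiderivative is F(s) = (-8*log(2*s**2 + 2) - 3*cos(s**2/2 + 5*s/2 - 4/3))/12.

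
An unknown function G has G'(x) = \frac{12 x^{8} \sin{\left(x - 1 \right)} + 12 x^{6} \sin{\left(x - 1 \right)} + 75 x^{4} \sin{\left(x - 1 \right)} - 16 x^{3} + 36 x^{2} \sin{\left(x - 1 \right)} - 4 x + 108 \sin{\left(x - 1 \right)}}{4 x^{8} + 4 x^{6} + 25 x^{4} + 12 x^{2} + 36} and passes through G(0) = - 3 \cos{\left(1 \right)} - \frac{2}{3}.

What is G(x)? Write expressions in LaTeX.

G(x) = - 3 \cos{\left(x - 1 \right)} - 1 + \frac{1}{x^{4} + \frac{x^{2}}{2} + 3}

Whatever form G(x) takes, its d/dx must return the stated G'(x).
A general antiderivative is - 3 \cos{\left(x - 1 \right)} + \frac{1}{x^{4} + \frac{x^{2}}{2} + 3} + C.
The condition gives C = - 3 \cos{\left(1 \right)} - \frac{2}{3} - (\frac{1}{3} - 3 \cos{\left(1 \right)}) = -1.
So G(x) = - 3 \cos{\left(x - 1 \right)} - 1 + \frac{1}{x^{4} + \frac{x^{2}}{2} + 3}.
Check: d/dx[- 3 \cos{\left(x - 1 \right)} - 1 + \frac{1}{x^{4} + \frac{x^{2}}{2} + 3}] = \frac{12 x^{8} \sin{\left(x - 1 \right)} + 12 x^{6} \sin{\left(x - 1 \right)} + 75 x^{4} \sin{\left(x - 1 \right)} - 16 x^{3} + 36 x^{2} \sin{\left(x - 1 \right)} - 4 x + 108 \sin{\left(x - 1 \right)}}{4 x^{8} + 4 x^{6} + 25 x^{4} + 12 x^{2} + 36} = G'(x).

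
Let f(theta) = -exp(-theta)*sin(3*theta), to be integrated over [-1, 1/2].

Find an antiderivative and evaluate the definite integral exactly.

Antiderivative: F(theta) = (sin(3*theta) + 3*cos(3*theta))*exp(-theta)/10; value = 3*exp(-1/2)*cos(3/2)/10 + exp(1)*sin(3)/10 + exp(-1/2)*sin(3/2)/10 - 3*exp(1)*cos(3)/10

A first test for any F(theta): its theta-derivative must equal f(theta) identically.
F(theta) = (sin(3*theta) + 3*cos(3*theta))*exp(-theta)/10 is an antiderivative of f.
Check: d/dtheta[(sin(3*theta) + 3*cos(3*theta))*exp(-theta)/10] = -exp(-theta)*sin(3*theta) = f(theta).
F(1/2) = 3*exp(-1/2)*cos(3/2)/10 + exp(-1/2)*sin(3/2)/10; F(-1) = 3*exp(1)*cos(3)/10 - exp(1)*sin(3)/10.
Integral = F(1/2) - F(-1) = 3*exp(-1/2)*cos(3/2)/10 + exp(1)*sin(3)/10 + exp(-1/2)*sin(3/2)/10 - 3*exp(1)*cos(3)/10.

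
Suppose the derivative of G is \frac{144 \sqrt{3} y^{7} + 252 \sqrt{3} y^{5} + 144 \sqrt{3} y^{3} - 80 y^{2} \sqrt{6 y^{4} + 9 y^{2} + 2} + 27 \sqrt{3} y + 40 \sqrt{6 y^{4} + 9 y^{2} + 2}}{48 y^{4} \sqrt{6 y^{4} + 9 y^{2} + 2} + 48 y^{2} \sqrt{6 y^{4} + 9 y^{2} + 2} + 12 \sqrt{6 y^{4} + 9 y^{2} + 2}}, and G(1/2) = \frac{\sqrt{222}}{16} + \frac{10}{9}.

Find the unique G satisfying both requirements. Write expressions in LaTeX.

For G(y) to be correct, d/dy[G] must agree with the stated G'(y) identically.
A general antiderivative is \frac{5 y}{3 \left(y^{2} + \frac{1}{2}\right)} + \frac{3 \sqrt{2 y^{4} + 3 y^{2} + \frac{2}{3}}}{4} + C.
The condition gives C = \frac{\sqrt{222}}{16} + \frac{10}{9} - (\frac{\sqrt{222}}{16} + \frac{10}{9}) = 0.
So G(y) = \frac{6 \sqrt{3} y^{2} \sqrt{6 y^{4} + 9 y^{2} + 2} + 40 y + 3 \sqrt{3} \sqrt{6 y^{4} + 9 y^{2} + 2}}{12 \left(2 y^{2} + 1\right)}.
Check: d/dy[\frac{6 \sqrt{3} y^{2} \sqrt{6 y^{4} + 9 y^{2} + 2} + 40 y + 3 \sqrt{3} \sqrt{6 y^{4} + 9 y^{2} + 2}}{12 \left(2 y^{2} + 1\right)}] = \frac{144 \sqrt{3} y^{7} + 252 \sqrt{3} y^{5} + 144 \sqrt{3} y^{3} - 80 y^{2} \sqrt{6 y^{4} + 9 y^{2} + 2} + 27 \sqrt{3} y + 40 \sqrt{6 y^{4} + 9 y^{2} + 2}}{48 y^{4} \sqrt{6 y^{4} + 9 y^{2} + 2} + 48 y^{2} \sqrt{6 y^{4} + 9 y^{2} + 2} + 12 \sqrt{6 y^{4} + 9 y^{2} + 2}} = G'(y).

G(y) = \frac{6 \sqrt{3} y^{2} \sqrt{6 y^{4} + 9 y^{2} + 2} + 40 y + 3 \sqrt{3} \sqrt{6 y^{4} + 9 y^{2} + 2}}{12 \left(2 y^{2} + 1\right)}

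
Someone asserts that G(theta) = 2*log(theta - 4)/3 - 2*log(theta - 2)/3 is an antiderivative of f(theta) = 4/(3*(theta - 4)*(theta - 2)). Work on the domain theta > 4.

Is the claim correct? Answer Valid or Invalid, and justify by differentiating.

d/dtheta[G] = 4/(3*theta**2 - 18*theta + 24)
This equals f(theta) exactly, so the claim holds.

Valid: G'(theta) = f(theta).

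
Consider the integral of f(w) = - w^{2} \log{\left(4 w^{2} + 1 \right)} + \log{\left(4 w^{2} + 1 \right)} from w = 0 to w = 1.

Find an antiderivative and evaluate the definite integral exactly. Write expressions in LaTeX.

Integrate term by term and add the pieces.
F(w) = - \frac{w^{3} \log{\left(4 w^{2} + 1 \right)}}{3} + \frac{2 w^{3}}{9} + w \log{\left(4 w^{2} + 1 \right)} - \frac{13 w}{6} + \frac{13 \operatorname{atan}{\left(2 w \right)}}{12} is an antiderivative of f.
Check: d/dw[- \frac{w^{3} \log{\left(4 w^{2} + 1 \right)}}{3} + \frac{2 w^{3}}{9} + w \log{\left(4 w^{2} + 1 \right)} - \frac{13 w}{6} + \frac{13 \operatorname{atan}{\left(2 w \right)}}{12}] = - w^{2} \log{\left(4 w^{2} + 1 \right)} + \log{\left(4 w^{2} + 1 \right)} = f(w).
F(1) = - \frac{35}{18} + \frac{2 \log{\left(5 \right)}}{3} + \frac{13 \operatorname{atan}{\left(2 \right)}}{12}; F(0) = 0.
Integral = F(1) - F(0) = - \frac{35}{18} + \frac{2 \log{\left(5 \right)}}{3} + \frac{13 \operatorname{atan}{\left(2 \right)}}{12}.

Antiderivative: F(w) = - \frac{w^{3} \log{\left(4 w^{2} + 1 \right)}}{3} + \frac{2 w^{3}}{9} + w \log{\left(4 w^{2} + 1 \right)} - \frac{13 w}{6} + \frac{13 \operatorname{atan}{\left(2 w \right)}}{12}; value = - \frac{35}{18} + \frac{2 \log{\left(5 \right)}}{3} + \frac{13 \operatorname{atan}{\left(2 \right)}}{12}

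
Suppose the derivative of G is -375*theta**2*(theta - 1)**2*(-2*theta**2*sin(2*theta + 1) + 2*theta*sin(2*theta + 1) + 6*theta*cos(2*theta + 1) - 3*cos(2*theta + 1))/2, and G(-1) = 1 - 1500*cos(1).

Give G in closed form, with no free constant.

G(theta) = -(375*theta**6*cos(2*theta + 1) - 1125*theta**5*cos(2*theta + 1) + 1125*theta**4*cos(2*theta + 1) - 375*theta**3*cos(2*theta + 1) - 2)/2

G'(theta) has the shape u'v + uv' for u = 3*(-5*theta**2 + 5*theta)**3/2 and v = cos(2*theta + 1) — it is the derivative of the product u*v.
A general antiderivative is 3*(-5*theta**2 + 5*theta)**3*cos(2*theta + 1)/2 + C.
The condition gives C = 1 - 1500*cos(1) - (-1500*cos(1)) = 1.
So G(theta) = -(375*theta**6*cos(2*theta + 1) - 1125*theta**5*cos(2*theta + 1) + 1125*theta**4*cos(2*theta + 1) - 375*theta**3*cos(2*theta + 1) - 2)/2.
Check: d/dtheta[-(375*theta**6*cos(2*theta + 1) - 1125*theta**5*cos(2*theta + 1) + 1125*theta**4*cos(2*theta + 1) - 375*theta**3*cos(2*theta + 1) - 2)/2] = 375*theta**6*sin(2*theta + 1) - 1125*theta**5*sin(2*theta + 1) - 1125*theta**5*cos(2*theta + 1) + 1125*theta**4*sin(2*theta + 1) + 5625*theta**4*cos(2*theta + 1)/2 - 375*theta**3*sin(2*theta + 1) - 2250*theta**3*cos(2*theta + 1) + 1125*theta**2*cos(2*theta + 1)/2, which equals G'(theta).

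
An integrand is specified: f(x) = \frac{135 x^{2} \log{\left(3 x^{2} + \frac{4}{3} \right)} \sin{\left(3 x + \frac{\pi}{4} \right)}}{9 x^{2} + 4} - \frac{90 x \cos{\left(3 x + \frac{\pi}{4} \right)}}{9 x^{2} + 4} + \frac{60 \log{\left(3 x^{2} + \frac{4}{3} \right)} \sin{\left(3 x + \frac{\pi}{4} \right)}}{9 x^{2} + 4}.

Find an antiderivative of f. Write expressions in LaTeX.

An antiderivative is F(x) = - 5 \log{\left(3 x^{2} + \frac{4}{3} \right)} \cos{\left(3 x + \frac{\pi}{4} \right)}.

Recognize the product-rule pattern: f = u'v + uv' with u = - 5 \cos{\left(3 x + \frac{\pi}{4} \right)}, v = \log{\left(3 x^{2} + \frac{4}{3} \right)}, so integration by parts undoes it.
Check: d/dx[- 5 \log{\left(3 x^{2} + \frac{4}{3} \right)} \cos{\left(3 x + \frac{\pi}{4} \right)}] = \frac{135 x^{2} \log{\left(3 x^{2} + \frac{4}{3} \right)} \sin{\left(3 x + \frac{\pi}{4} \right)} - 90 x \cos{\left(3 x + \frac{\pi}{4} \right)} + 60 \log{\left(3 x^{2} + \frac{4}{3} \right)} \sin{\left(3 x + \frac{\pi}{4} \right)}}{9 x^{2} + 4}, which equals f(x).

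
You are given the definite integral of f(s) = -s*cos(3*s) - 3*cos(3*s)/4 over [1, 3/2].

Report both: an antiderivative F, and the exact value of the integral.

Antiderivative: F(s) = -(12*s*sin(3*s) + 9*sin(3*s) + 4*cos(3*s))/36; value = cos(3)/9 - cos(9/2)/9 + 7*sin(3)/12 - 3*sin(9/2)/4

Integrate term by term and add the pieces.
F(s) = -(12*s*sin(3*s) + 9*sin(3*s) + 4*cos(3*s))/36 is an antiderivative of f.
Check: d/ds[-(12*s*sin(3*s) + 9*sin(3*s) + 4*cos(3*s))/36] = -s*cos(3*s) - 3*cos(3*s)/4 = f(s).
F(3/2) = -cos(9/2)/9 - 3*sin(9/2)/4; F(1) = -7*sin(3)/12 - cos(3)/9.
Integral = F(3/2) - F(1) = cos(3)/9 - cos(9/2)/9 + 7*sin(3)/12 - 3*sin(9/2)/4.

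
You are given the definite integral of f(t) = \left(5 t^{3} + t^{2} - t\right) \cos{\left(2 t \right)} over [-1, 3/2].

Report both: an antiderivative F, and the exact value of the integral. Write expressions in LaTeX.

A candidate is checked by its d/dt: the result must match f(t).
F(t) = \frac{20 t^{3} \sin{\left(2 t \right)} + 4 t^{2} \sin{\left(2 t \right)} + 30 t^{2} \cos{\left(2 t \right)} - 34 t \sin{\left(2 t \right)} + 4 t \cos{\left(2 t \right)} - 2 \sin{\left(2 t \right)} - 17 \cos{\left(2 t \right)}}{8} is an antiderivative of f.
Check: d/dt[\frac{20 t^{3} \sin{\left(2 t \right)} + 4 t^{2} \sin{\left(2 t \right)} + 30 t^{2} \cos{\left(2 t \right)} - 34 t \sin{\left(2 t \right)} + 4 t \cos{\left(2 t \right)} - 2 \sin{\left(2 t \right)} - 17 \cos{\left(2 t \right)}}{8}] = 5 t^{3} \cos{\left(2 t \right)} + t^{2} \cos{\left(2 t \right)} - t \cos{\left(2 t \right)}, which equals f(t).
F(3/2) = \frac{113 \cos{\left(3 \right)}}{16} + \frac{47 \sin{\left(3 \right)}}{16}; F(-1) = - 2 \sin{\left(2 \right)} + \frac{9 \cos{\left(2 \right)}}{8}.
Integral = F(3/2) - F(-1) = \frac{113 \cos{\left(3 \right)}}{16} + \frac{47 \sin{\left(3 \right)}}{16} - \frac{9 \cos{\left(2 \right)}}{8} + 2 \sin{\left(2 \right)}.

Antiderivative: F(t) = \frac{20 t^{3} \sin{\left(2 t \right)} + 4 t^{2} \sin{\left(2 t \right)} + 30 t^{2} \cos{\left(2 t \right)} - 34 t \sin{\left(2 t \right)} + 4 t \cos{\left(2 t \right)} - 2 \sin{\left(2 t \right)} - 17 \cos{\left(2 t \right)}}{8}; value = \frac{113 \cos{\left(3 \right)}}{16} + \frac{47 \sin{\left(3 \right)}}{16} - \frac{9 \cos{\left(2 \right)}}{8} + 2 \sin{\left(2 \right)}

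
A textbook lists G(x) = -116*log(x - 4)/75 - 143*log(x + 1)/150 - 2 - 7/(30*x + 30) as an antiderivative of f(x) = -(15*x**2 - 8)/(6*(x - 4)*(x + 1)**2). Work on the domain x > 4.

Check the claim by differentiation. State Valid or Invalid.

Valid: G'(x) = f(x).

d/dx[G] = (8 - 15*x**2)/(6*x**3 - 12*x**2 - 42*x - 24)
This equals f(x) exactly, so the claim holds.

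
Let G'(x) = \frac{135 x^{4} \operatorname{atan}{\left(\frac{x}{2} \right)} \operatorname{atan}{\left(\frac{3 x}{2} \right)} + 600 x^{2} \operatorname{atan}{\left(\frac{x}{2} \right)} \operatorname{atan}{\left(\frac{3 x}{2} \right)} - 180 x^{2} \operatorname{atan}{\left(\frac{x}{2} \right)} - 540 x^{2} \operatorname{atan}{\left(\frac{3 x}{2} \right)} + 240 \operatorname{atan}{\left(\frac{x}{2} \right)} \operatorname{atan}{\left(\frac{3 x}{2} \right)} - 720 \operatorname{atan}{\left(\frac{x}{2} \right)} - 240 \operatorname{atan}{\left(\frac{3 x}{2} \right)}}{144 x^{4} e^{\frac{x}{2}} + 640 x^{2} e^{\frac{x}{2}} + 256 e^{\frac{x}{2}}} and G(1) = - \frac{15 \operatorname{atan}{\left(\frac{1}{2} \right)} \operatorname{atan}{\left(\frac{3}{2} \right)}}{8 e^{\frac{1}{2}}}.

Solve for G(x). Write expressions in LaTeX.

G(x) = - \frac{15 e^{- \frac{x}{2}} \operatorname{atan}{\left(\frac{x}{2} \right)} \operatorname{atan}{\left(\frac{3 x}{2} \right)}}{8}

Differentiate the proposed G(x) back; it has to land on the given G'(x).
A general antiderivative is - \frac{15 e^{- \frac{x}{2}} \operatorname{atan}{\left(\frac{x}{2} \right)} \operatorname{atan}{\left(\frac{3 x}{2} \right)}}{8} + C.
The condition gives C = - \frac{15 \operatorname{atan}{\left(\frac{1}{2} \right)} \operatorname{atan}{\left(\frac{3}{2} \right)}}{8 e^{\frac{1}{2}}} - (- \frac{15 \operatorname{atan}{\left(\frac{1}{2} \right)} \operatorname{atan}{\left(\frac{3}{2} \right)}}{8 e^{\frac{1}{2}}}) = 0.
So G(x) = - \frac{15 e^{- \frac{x}{2}} \operatorname{atan}{\left(\frac{x}{2} \right)} \operatorname{atan}{\left(\frac{3 x}{2} \right)}}{8}.
Check: d/dx[- \frac{15 e^{- \frac{x}{2}} \operatorname{atan}{\left(\frac{x}{2} \right)} \operatorname{atan}{\left(\frac{3 x}{2} \right)}}{8}] = \frac{135 x^{4} \operatorname{atan}{\left(\frac{x}{2} \right)} \operatorname{atan}{\left(\frac{3 x}{2} \right)} + 600 x^{2} \operatorname{atan}{\left(\frac{x}{2} \right)} \operatorname{atan}{\left(\frac{3 x}{2} \right)} - 180 x^{2} \operatorname{atan}{\left(\frac{x}{2} \right)} - 540 x^{2} \operatorname{atan}{\left(\frac{3 x}{2} \right)} + 240 \operatorname{atan}{\left(\frac{x}{2} \right)} \operatorname{atan}{\left(\frac{3 x}{2} \right)} - 720 \operatorname{atan}{\left(\frac{x}{2} \right)} - 240 \operatorname{atan}{\left(\frac{3 x}{2} \right)}}{144 x^{4} e^{\frac{x}{2}} + 640 x^{2} e^{\frac{x}{2}} + 256 e^{\frac{x}{2}}} = G'(x).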